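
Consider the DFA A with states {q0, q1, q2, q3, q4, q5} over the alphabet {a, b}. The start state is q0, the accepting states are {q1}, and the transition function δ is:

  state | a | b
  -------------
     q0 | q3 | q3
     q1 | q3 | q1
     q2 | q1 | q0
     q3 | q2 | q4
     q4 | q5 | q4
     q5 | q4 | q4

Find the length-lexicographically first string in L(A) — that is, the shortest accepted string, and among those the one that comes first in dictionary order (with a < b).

aaa

A breadth-first search from q0 reaches an accepting state first via the path q0 → q3 → q2 → q1 on input aaa.
No string of length < 3 is accepted (BFS exhausts all shorter strings without reaching an accepting state), and aaa is the lexicographically least accepting string of length 3.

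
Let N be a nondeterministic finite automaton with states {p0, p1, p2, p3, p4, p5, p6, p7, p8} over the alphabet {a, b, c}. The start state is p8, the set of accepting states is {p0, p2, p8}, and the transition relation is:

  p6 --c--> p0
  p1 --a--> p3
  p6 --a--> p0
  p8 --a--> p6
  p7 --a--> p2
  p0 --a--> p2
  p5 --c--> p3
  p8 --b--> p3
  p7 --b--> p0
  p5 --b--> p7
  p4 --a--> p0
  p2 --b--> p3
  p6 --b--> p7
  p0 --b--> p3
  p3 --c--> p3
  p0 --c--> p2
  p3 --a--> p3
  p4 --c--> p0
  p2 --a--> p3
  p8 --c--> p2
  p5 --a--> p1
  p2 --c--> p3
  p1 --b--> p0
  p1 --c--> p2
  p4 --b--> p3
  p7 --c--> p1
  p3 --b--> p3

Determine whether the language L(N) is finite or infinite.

finite

The useful states (reachable from p8 and able to reach an accepting state) are {p0, p1, p2, p6, p7, p8}.
Restricted to these states the transition graph has no cycle, so every accepting path has bounded length and L is finite.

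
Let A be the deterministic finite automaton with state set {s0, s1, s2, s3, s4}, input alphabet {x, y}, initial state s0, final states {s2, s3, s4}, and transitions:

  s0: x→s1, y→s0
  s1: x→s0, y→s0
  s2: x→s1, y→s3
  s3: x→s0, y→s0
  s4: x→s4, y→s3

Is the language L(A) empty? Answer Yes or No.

The states reachable from the start state are {s0, s1}.
None of the accepting states {s2, s3, s4} is reachable, so no string is accepted and L(A) = ∅.

Yes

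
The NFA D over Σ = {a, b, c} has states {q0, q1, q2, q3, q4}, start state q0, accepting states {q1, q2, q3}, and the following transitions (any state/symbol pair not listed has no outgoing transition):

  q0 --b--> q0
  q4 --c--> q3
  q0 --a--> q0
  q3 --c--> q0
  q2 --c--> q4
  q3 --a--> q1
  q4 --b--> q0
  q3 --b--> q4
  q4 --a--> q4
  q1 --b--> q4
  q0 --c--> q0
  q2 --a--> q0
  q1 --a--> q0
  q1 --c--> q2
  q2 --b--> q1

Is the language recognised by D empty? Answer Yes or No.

The states reachable from the start state are {q0}.
None of the accepting states {q1, q2, q3} is reachable, so no string is accepted and L(D) = ∅.

Yes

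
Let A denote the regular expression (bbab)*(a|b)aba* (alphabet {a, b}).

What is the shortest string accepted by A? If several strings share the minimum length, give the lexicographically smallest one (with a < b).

By inspection of the expression, no string of length less than 3 matches, and aab is the lexicographically first match of length 3.

aab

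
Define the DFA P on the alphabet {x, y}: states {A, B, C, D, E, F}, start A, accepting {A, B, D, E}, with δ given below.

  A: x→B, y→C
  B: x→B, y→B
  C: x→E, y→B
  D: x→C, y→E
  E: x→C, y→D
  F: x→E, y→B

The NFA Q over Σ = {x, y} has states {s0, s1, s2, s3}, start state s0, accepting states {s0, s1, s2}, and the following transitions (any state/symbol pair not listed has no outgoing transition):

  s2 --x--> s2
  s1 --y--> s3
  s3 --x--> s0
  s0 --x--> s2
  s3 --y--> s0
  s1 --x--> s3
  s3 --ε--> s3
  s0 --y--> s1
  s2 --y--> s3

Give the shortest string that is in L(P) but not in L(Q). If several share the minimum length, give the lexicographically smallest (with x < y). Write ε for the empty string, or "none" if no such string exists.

xy

The string xy is accepted by P but not by Q.
No shorter string lies in the difference, and xy is the lexicographically first length-2 string in L(P) \ L(Q).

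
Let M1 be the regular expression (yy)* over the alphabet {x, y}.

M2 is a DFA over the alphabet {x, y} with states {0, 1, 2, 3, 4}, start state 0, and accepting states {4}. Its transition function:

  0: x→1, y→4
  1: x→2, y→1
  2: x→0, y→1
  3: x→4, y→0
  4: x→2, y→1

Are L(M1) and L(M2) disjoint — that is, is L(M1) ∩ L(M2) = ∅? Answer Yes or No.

Converting the expression M1 to a DFA (subset construction, then merging equivalent states) gives the minimal DFA with states {r0, r1, r2}, start state r0, accepting states {r0} and transitions r0: x→r1, y→r2; r1: x→r1, y→r1; r2: x→r1, y→r0.
Exploring the product automaton M1 × M2 from the start pair (r0, 0), following both machines on each input symbol, reaches 8 state pairs: (r0, 0), (r1, 1), (r2, 4), (r1, 2), (r0, 1), (r1, 0), (r2, 1), (r1, 4).
M1 accepts in {r0} and M2 accepts in {4}; no reachable pair has both components accepting, so no string drives both machines to acceptance simultaneously and L(M1) ∩ L(M2) = ∅.
So no string is accepted by both, and the intersection is empty.

Yes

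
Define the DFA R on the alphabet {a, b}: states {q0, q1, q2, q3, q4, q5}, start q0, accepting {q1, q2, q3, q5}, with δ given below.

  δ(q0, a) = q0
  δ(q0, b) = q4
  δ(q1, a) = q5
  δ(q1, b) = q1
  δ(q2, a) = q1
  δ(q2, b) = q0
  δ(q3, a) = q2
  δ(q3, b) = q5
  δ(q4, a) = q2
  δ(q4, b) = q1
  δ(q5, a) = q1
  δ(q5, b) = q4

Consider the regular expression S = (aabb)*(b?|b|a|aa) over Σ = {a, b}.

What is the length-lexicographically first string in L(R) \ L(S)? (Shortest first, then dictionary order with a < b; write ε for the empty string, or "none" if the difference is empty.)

The string ba is accepted by R but not by S.
No shorter string lies in the difference, and ba is the lexicographically first length-2 string in L(R) \ L(S).

ba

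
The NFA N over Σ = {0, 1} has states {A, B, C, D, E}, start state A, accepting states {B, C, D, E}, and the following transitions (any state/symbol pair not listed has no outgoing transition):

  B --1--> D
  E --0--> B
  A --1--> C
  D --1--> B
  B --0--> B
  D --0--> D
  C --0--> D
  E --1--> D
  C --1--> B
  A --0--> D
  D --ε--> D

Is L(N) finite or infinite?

State B is reachable from the start and can reach an accepting state, and it lies on the cycle B → B.
Traversing that cycle any number of times yields accepted strings of unbounded length, so the language is infinite.

infinite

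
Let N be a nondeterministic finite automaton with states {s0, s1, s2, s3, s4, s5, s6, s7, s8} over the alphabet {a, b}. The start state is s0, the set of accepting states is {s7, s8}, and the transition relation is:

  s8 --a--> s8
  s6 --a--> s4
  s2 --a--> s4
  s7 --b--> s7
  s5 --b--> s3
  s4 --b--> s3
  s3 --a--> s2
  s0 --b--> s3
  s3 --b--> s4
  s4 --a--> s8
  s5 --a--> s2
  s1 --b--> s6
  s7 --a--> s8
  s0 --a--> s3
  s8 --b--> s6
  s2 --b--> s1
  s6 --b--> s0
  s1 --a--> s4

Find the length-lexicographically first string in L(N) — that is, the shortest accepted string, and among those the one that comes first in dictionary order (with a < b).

aba

A breadth-first search from s0 reaches an accepting state first via the path s0 → s3 → s4 → s8 on input aba.
No string of length < 3 is accepted (BFS exhausts all shorter strings without reaching an accepting state), and aba is the lexicographically least accepting string of length 3.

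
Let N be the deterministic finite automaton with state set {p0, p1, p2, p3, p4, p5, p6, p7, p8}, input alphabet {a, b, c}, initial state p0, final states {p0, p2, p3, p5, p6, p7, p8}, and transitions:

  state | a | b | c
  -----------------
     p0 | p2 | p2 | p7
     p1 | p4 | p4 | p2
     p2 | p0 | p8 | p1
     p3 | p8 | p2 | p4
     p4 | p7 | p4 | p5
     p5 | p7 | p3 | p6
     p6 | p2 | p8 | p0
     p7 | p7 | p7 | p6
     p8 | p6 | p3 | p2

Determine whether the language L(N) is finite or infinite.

infinite

State p0 is reachable from the start and can reach an accepting state, and it lies on the cycle p0 → p2 → p0.
Traversing that cycle any number of times yields accepted strings of unbounded length, so the language is infinite.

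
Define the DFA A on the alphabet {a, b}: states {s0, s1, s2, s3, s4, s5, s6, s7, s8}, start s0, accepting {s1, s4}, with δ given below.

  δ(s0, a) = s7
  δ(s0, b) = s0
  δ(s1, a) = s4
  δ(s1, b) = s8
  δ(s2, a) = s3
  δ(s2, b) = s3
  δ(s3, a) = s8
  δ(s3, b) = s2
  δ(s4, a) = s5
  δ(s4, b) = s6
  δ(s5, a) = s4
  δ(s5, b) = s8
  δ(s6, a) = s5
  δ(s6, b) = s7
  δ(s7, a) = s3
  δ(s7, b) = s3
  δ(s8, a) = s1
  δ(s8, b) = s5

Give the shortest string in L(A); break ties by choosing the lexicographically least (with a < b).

A breadth-first search from s0 reaches an accepting state first via the path s0 → s7 → s3 → s8 → s1 on input aaaa.
No string of length < 4 is accepted (BFS exhausts all shorter strings without reaching an accepting state), and aaaa is the lexicographically least accepting string of length 4.

aaaa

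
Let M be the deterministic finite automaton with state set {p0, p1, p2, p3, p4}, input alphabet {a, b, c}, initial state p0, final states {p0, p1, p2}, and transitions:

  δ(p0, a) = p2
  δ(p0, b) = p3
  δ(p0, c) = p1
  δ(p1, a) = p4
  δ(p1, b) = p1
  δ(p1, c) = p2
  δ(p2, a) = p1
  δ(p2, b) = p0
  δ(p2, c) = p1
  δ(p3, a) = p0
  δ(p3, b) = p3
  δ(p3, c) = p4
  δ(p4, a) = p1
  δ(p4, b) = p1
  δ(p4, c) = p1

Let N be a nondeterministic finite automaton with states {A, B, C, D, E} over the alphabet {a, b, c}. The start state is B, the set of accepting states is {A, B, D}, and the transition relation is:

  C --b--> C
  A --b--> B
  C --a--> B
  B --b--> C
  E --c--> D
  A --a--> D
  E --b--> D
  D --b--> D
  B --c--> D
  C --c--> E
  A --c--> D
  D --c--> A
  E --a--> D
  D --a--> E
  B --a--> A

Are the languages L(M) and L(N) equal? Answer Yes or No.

Yes

Exploring the product automaton M × N from the start pair (p0, B), following both machines on each input symbol, reaches 5 state pairs: (p0, B), (p2, A), (p3, C), (p1, D), (p4, E).
M accepts in {p0, p1, p2} and N accepts in {A, B, D}. In every reachable pair the two components are either both accepting — (p0, B), (p2, A), (p1, D) — or both non-accepting, so no string is accepted by exactly one of the machines: L(M) \ L(N) and L(N) \ L(M) are both empty.
Hence every string is accepted by M iff it is accepted by N, and the two languages coincide.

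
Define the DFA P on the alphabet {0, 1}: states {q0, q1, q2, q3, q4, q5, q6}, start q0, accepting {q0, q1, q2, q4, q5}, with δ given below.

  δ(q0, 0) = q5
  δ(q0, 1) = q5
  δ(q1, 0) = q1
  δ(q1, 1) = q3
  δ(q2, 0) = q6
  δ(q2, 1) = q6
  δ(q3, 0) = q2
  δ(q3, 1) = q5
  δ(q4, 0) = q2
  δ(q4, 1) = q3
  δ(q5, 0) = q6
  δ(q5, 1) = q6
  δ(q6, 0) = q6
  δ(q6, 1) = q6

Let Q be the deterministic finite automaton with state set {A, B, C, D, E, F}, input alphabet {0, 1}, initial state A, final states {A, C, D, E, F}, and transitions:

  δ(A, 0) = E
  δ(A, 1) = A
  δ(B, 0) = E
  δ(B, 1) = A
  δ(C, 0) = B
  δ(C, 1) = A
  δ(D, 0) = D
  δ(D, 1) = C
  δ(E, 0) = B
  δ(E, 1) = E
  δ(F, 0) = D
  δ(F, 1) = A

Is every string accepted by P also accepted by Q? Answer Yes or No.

Exploring the product automaton P × Q from the start pair (q0, A), following both machines on each input symbol, reaches 6 state pairs: (q0, A), (q5, E), (q5, A), (q6, B), (q6, E), (q6, A).
P accepts in {q0, q1, q2, q4, q5} and Q accepts in {A, C, D, E, F}. The reachable pairs whose P-component is accepting are (q0, A), (q5, E), (q5, A); in each of them the Q-component is accepting too, so the product for L(P) \ L(Q) (P-component accepting, Q-component rejecting) has no reachable accepting pair and the difference is empty.
Hence every string in L(P) is also in L(Q).

Yes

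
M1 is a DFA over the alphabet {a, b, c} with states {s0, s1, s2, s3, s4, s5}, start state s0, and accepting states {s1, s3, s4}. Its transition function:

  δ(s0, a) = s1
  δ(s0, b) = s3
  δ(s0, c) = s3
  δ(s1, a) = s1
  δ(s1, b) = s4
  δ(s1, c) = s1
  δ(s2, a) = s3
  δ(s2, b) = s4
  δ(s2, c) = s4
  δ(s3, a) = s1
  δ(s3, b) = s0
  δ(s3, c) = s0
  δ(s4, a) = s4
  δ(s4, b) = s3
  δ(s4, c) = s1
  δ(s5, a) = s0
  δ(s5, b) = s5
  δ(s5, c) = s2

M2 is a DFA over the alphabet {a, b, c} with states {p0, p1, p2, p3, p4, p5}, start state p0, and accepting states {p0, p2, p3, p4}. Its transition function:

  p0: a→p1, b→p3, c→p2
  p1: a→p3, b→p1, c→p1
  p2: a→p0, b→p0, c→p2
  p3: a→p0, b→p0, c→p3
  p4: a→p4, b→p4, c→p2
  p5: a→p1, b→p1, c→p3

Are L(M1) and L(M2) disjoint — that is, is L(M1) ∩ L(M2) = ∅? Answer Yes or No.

No

The string b is accepted by both M1 and M2.
Hence L(M1) ∩ L(M2) ≠ ∅.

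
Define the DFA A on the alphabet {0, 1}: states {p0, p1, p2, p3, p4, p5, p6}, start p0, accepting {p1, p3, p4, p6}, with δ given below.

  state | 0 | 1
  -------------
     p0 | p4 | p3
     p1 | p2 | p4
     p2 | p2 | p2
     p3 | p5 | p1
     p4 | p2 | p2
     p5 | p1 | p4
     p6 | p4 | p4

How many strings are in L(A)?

7

The useful subgraph on states {p0, p1, p3, p4, p5} is acyclic, so L(A) is finite; the longest accepting path visits 5 useful states, giving maximum string length 4.
Counting accepting paths from p0 by length: 2 of length 1, 1 of length 2, 3 of length 3, 1 of length 4. Total 7.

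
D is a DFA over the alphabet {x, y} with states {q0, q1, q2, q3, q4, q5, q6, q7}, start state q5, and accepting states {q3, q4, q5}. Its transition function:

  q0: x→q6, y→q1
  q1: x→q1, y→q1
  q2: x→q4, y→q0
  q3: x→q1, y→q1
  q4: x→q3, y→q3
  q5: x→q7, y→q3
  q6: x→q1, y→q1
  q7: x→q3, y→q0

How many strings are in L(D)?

3

The useful subgraph on states {q3, q5, q7} is acyclic, so L(D) is finite; the longest accepting path visits 3 useful states, giving maximum string length 2.
Counting accepting paths from q5 by length: 1 of length 0, 1 of length 1, 1 of length 2. Total 3.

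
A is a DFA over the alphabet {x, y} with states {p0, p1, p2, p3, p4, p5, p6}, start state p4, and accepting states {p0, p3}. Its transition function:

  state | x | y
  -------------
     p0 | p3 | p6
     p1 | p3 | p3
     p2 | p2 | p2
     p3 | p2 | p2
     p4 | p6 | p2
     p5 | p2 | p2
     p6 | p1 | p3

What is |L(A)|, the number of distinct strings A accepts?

The useful subgraph on states {p1, p3, p4, p6} is acyclic, so L(A) is finite; the longest accepting path visits 4 useful states, giving maximum string length 3.
Counting accepting paths from p4 by length: 1 of length 2, 2 of length 3. Total 3.

3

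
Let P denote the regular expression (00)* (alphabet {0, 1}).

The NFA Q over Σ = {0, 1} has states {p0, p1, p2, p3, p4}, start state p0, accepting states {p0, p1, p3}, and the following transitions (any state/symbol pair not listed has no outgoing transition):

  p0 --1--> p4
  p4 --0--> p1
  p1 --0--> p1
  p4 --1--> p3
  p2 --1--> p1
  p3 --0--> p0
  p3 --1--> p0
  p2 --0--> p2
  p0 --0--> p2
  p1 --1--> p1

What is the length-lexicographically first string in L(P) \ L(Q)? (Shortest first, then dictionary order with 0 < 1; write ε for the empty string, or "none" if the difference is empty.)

00

The string 00 is accepted by P but not by Q.
No shorter string lies in the difference, and 00 is the lexicographically first length-2 string in L(P) \ L(Q).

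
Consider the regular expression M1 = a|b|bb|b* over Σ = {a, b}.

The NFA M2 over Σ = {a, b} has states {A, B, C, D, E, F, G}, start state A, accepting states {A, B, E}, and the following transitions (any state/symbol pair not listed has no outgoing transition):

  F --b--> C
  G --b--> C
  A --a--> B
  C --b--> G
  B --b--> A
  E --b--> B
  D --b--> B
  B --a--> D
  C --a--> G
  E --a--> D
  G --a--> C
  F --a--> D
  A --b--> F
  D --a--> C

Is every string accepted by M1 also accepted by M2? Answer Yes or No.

No

The string b is in L(M1) but not in L(M2).
So L(M1) ⊄ L(M2).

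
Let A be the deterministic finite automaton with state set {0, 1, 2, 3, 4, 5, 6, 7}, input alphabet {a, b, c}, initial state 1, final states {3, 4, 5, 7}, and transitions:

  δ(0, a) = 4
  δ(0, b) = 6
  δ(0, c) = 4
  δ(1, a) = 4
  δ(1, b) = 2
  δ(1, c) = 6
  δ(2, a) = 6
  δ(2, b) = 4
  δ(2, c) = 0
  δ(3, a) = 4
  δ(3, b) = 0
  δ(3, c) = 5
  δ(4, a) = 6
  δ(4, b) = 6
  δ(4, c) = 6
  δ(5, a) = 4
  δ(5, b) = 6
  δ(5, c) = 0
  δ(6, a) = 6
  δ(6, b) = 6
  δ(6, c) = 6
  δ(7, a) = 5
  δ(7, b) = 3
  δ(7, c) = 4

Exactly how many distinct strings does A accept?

The useful subgraph on states {0, 1, 2, 4} is acyclic, so L(A) is finite; the longest accepting path visits 4 useful states, giving maximum string length 3.
Counting accepting paths from 1 by length: 1 of length 1, 1 of length 2, 2 of length 3. Total 4.

4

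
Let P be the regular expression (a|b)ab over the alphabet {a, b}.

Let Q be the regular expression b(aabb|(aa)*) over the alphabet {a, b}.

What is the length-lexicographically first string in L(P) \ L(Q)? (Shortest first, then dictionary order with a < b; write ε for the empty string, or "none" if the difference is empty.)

aab

The string aab is accepted by P but not by Q.
No shorter string lies in the difference, and aab is the lexicographically first length-3 string in L(P) \ L(Q).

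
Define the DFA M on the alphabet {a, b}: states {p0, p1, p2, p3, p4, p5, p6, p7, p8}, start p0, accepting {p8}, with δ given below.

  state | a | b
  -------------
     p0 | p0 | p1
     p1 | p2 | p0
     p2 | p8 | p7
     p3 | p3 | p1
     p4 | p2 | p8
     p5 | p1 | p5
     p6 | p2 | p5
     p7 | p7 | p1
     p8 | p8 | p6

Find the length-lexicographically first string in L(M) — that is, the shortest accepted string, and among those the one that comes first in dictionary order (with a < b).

A breadth-first search from p0 reaches an accepting state first via the path p0 → p1 → p2 → p8 on input baa.
No string of length < 3 is accepted (BFS exhausts all shorter strings without reaching an accepting state), and baa is the lexicographically least accepting string of length 3.

baa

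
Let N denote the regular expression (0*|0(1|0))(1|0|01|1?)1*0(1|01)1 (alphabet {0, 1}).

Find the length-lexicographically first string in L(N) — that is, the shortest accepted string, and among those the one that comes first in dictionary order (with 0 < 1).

By inspection of the expression, no string of length less than 3 matches, and 011 is the lexicographically first match of length 3.

011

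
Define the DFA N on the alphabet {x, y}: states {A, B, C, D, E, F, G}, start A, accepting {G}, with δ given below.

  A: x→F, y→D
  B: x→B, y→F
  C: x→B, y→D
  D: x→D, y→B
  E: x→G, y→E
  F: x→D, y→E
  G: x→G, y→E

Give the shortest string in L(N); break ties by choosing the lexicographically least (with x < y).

xyx

A breadth-first search from A reaches an accepting state first via the path A → F → E → G on input xyx.
No string of length < 3 is accepted (BFS exhausts all shorter strings without reaching an accepting state), and xyx is the lexicographically least accepting string of length 3.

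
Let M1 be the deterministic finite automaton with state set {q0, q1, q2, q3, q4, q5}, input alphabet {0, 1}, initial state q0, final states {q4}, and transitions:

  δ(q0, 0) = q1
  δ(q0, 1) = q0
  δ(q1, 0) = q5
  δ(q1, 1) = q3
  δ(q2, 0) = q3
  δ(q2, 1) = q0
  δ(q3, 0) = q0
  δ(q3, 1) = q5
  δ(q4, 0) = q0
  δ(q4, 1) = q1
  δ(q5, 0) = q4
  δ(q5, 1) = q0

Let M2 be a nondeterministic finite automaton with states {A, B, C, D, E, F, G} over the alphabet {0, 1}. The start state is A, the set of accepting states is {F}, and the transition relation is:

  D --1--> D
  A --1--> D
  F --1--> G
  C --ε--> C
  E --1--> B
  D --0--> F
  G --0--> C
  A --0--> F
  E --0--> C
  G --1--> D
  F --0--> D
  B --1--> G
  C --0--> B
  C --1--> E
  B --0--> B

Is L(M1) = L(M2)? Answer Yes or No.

The string 000100 is accepted by M1 but rejected by M2.
So L(M1) ≠ L(M2).

No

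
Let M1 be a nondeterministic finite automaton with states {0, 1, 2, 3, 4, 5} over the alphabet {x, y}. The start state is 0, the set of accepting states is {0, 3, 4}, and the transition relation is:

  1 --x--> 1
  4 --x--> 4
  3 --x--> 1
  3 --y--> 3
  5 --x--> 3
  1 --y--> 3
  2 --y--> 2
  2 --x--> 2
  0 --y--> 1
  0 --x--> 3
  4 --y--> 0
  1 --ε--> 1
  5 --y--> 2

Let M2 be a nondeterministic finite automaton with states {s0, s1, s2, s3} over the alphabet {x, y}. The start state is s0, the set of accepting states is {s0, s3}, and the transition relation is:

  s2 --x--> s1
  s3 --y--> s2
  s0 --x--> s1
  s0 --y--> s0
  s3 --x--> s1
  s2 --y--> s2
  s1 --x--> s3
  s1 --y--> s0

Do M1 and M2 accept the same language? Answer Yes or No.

No

The string x is accepted by M1 but rejected by M2.
So L(M1) ≠ L(M2).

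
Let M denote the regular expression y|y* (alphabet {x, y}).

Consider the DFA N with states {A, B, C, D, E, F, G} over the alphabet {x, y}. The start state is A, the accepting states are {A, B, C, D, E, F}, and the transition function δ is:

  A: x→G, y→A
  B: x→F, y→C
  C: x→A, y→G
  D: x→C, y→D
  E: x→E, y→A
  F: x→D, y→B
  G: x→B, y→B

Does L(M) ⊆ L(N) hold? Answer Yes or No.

Converting the expression M to a DFA (subset construction, then merging equivalent states) gives the minimal DFA with states {m0, m1}, start state m0, accepting states {m0} and transitions m0: x→m1, y→m0; m1: x→m1, y→m1.
Exploring the product automaton M × N from the start pair (m0, A), following both machines on each input symbol, reaches 7 state pairs: (m0, A), (m1, G), (m1, B), (m1, F), (m1, C), (m1, D), (m1, A).
M accepts in {m0} and N accepts in {A, B, C, D, E, F}. The reachable pairs whose M-component is accepting are (m0, A); in each of them the N-component is accepting too, so the product for L(M) \ L(N) (M-component accepting, N-component rejecting) has no reachable accepting pair and the difference is empty.
Hence every string in L(M) is also in L(N).

Yes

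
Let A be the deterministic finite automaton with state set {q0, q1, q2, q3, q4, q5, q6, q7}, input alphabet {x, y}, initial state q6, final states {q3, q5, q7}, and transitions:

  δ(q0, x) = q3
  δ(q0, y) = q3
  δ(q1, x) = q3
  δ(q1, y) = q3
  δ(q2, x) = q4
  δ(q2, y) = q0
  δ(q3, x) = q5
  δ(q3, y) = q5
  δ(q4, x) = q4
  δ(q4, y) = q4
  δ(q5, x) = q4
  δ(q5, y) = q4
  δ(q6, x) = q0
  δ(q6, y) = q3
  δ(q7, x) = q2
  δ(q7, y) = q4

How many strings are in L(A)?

The useful subgraph on states {q0, q3, q5, q6} is acyclic, so L(A) is finite; the longest accepting path visits 4 useful states, giving maximum string length 3.
Counting accepting paths from q6 by length: 1 of length 1, 4 of length 2, 4 of length 3. Total 9.

9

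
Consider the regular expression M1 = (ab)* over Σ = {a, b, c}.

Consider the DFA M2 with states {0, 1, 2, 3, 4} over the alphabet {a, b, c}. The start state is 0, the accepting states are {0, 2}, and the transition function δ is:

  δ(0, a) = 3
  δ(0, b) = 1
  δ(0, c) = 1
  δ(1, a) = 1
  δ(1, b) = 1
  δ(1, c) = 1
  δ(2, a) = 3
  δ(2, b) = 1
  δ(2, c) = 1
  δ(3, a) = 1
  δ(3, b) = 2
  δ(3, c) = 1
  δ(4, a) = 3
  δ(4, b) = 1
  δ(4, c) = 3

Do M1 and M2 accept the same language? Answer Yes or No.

Yes

Converting the expression M1 to a DFA (subset construction, then merging equivalent states) gives the minimal DFA with states {r0, r1, r2}, start state r0, accepting states {r0} and transitions r0: a→r1, b→r2, c→r2; r1: a→r2, b→r0, c→r2; r2: a→r2, b→r2, c→r2.
Exploring the product automaton M1 × M2 from the start pair (r0, 0), following both machines on each input symbol, reaches 4 state pairs: (r0, 0), (r1, 3), (r2, 1), (r0, 2).
M1 accepts in {r0} and M2 accepts in {0, 2}. In every reachable pair the two components are either both accepting — (r0, 0), (r0, 2) — or both non-accepting, so no string is accepted by exactly one of the machines: L(M1) \ L(M2) and L(M2) \ L(M1) are both empty.
Hence every string is accepted by M1 iff it is accepted by M2, and the two languages coincide.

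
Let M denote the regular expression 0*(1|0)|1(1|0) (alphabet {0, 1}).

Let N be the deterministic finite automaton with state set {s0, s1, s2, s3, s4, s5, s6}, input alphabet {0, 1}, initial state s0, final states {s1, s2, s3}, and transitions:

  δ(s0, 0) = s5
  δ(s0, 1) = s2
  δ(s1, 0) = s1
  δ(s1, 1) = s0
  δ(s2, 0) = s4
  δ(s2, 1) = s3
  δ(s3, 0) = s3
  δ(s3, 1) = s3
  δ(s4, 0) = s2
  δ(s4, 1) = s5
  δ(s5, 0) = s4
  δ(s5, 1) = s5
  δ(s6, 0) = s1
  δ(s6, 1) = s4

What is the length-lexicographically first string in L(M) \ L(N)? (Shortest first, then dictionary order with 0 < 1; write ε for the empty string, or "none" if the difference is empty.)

The string 0 is accepted by M but not by N.
No shorter string lies in the difference, and 0 is the lexicographically first length-1 string in L(M) \ L(N).

0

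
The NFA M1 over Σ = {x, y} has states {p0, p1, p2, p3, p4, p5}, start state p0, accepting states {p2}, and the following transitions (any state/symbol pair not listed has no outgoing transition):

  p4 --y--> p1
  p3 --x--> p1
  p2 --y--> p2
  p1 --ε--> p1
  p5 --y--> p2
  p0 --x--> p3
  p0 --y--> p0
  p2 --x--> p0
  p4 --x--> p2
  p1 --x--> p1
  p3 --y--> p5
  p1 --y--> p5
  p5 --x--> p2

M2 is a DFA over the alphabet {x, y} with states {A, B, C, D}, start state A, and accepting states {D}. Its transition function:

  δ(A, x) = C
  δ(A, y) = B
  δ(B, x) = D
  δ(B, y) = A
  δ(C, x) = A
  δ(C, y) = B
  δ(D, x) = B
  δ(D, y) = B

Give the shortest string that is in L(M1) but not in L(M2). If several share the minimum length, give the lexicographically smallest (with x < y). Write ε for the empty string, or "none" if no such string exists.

xyy

The string xyy is accepted by M1 but not by M2.
No shorter string lies in the difference, and xyy is the lexicographically first length-3 string in L(M1) \ L(M2).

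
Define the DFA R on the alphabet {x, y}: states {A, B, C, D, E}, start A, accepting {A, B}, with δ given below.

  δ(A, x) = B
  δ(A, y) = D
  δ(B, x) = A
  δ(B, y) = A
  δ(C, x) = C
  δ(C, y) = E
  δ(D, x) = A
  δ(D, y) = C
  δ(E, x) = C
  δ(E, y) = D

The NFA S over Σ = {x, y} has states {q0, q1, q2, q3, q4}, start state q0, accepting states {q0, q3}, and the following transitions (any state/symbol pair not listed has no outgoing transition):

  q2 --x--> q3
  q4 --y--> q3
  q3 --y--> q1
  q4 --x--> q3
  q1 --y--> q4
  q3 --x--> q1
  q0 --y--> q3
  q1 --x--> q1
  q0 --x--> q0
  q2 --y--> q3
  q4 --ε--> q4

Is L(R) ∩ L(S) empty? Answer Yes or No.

The empty string ε is accepted by both R and S.
Hence L(R) ∩ L(S) ≠ ∅.

No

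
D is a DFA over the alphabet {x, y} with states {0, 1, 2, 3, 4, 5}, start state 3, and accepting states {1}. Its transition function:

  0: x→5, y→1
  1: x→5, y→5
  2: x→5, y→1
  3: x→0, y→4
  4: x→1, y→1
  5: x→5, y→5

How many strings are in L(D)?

3

The useful subgraph on states {0, 1, 3, 4} is acyclic, so L(D) is finite; the longest accepting path visits 3 useful states, giving maximum string length 2.
Counting accepting paths from 3 by length: 3 of length 2. Total 3.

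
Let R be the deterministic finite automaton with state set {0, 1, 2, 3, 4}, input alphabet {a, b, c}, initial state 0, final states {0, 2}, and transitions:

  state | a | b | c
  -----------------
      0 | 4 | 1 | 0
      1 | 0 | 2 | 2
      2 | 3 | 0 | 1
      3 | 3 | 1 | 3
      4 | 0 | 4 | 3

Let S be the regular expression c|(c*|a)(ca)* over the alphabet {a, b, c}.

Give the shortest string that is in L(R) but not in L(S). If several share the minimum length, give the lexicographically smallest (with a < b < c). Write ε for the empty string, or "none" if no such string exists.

aa

The string aa is accepted by R but not by S.
No shorter string lies in the difference, and aa is the lexicographically first length-2 string in L(R) \ L(S).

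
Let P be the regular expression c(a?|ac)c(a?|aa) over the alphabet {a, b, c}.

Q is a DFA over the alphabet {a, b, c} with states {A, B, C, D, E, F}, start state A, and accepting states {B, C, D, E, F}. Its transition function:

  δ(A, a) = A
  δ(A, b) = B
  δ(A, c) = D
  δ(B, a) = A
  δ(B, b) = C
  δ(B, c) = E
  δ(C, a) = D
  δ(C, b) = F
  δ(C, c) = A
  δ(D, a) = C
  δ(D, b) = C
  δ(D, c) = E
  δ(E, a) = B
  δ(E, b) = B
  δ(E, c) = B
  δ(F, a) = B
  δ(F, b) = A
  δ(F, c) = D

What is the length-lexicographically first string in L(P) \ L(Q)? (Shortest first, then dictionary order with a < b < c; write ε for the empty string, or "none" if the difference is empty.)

The string cac is accepted by P but not by Q.
No shorter string lies in the difference, and cac is the lexicographically first length-3 string in L(P) \ L(Q).

cac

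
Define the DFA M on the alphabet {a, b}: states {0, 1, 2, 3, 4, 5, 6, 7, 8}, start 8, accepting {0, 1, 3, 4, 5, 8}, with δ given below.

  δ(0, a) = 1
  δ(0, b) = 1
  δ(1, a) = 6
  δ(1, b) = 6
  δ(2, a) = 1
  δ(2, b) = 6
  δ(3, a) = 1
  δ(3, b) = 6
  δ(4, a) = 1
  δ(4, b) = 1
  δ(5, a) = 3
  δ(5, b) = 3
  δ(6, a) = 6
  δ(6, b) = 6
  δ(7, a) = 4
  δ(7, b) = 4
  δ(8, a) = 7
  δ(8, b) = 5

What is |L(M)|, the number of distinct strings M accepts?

12

The useful subgraph on states {1, 3, 4, 5, 7, 8} is acyclic, so L(M) is finite; the longest accepting path visits 4 useful states, giving maximum string length 3.
Counting accepting paths from 8 by length: 1 of length 0, 1 of length 1, 4 of length 2, 6 of length 3. Total 12.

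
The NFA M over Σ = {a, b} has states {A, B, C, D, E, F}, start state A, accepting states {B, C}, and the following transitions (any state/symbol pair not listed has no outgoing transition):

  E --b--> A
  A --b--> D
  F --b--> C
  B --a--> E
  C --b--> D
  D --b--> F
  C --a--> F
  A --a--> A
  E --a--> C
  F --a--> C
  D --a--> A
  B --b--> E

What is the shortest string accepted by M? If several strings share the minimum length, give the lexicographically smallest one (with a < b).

bba

A breadth-first search from A reaches an accepting state first via the path A → D → F → C on input bba.
No string of length < 3 is accepted (BFS exhausts all shorter strings without reaching an accepting state), and bba is the lexicographically least accepting string of length 3.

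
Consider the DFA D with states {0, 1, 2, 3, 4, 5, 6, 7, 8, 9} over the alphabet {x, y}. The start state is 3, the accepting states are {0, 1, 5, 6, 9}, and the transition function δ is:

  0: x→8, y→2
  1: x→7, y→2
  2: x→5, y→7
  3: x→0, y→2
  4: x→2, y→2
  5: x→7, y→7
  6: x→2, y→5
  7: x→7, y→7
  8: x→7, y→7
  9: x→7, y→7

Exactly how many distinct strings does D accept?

The useful subgraph on states {0, 2, 3, 5} is acyclic, so L(D) is finite; the longest accepting path visits 4 useful states, giving maximum string length 3.
Counting accepting paths from 3 by length: 1 of length 1, 1 of length 2, 1 of length 3. Total 3.

3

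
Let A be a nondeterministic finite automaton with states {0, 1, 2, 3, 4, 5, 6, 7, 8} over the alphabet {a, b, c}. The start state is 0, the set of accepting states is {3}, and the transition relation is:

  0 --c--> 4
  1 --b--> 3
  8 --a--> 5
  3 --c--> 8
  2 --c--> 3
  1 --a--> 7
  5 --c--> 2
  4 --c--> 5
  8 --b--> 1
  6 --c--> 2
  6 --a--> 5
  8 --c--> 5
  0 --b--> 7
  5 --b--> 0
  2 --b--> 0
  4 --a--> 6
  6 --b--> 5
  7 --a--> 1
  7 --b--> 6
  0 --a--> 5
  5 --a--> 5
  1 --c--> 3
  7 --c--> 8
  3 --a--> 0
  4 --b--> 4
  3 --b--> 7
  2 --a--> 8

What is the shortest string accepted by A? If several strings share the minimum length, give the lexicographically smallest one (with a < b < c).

acc

A breadth-first search from 0 reaches an accepting state first via the path 0 → 5 → 2 → 3 on input acc.
No string of length < 3 is accepted (BFS exhausts all shorter strings without reaching an accepting state), and acc is the lexicographically least accepting string of length 3.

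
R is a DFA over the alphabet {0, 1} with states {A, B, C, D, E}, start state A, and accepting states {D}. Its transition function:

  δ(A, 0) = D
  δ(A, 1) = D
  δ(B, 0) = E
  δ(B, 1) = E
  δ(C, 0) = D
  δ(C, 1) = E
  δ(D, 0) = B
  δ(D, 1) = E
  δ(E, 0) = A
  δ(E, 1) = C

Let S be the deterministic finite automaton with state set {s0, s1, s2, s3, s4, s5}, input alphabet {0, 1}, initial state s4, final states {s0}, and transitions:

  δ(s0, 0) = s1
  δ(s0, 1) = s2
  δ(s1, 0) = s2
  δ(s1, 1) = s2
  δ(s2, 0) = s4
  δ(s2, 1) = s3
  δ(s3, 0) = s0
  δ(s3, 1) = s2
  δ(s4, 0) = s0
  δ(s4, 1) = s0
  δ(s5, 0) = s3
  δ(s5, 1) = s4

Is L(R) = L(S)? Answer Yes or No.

Exploring the product automaton R × S from the start pair (A, s4), following both machines on each input symbol, reaches 5 state pairs: (A, s4), (D, s0), (B, s1), (E, s2), (C, s3).
R accepts in {D} and S accepts in {s0}. In every reachable pair the two components are either both accepting — (D, s0) — or both non-accepting, so no string is accepted by exactly one of the machines: L(R) \ L(S) and L(S) \ L(R) are both empty.
Hence every string is accepted by R iff it is accepted by S, and the two languages coincide.

Yes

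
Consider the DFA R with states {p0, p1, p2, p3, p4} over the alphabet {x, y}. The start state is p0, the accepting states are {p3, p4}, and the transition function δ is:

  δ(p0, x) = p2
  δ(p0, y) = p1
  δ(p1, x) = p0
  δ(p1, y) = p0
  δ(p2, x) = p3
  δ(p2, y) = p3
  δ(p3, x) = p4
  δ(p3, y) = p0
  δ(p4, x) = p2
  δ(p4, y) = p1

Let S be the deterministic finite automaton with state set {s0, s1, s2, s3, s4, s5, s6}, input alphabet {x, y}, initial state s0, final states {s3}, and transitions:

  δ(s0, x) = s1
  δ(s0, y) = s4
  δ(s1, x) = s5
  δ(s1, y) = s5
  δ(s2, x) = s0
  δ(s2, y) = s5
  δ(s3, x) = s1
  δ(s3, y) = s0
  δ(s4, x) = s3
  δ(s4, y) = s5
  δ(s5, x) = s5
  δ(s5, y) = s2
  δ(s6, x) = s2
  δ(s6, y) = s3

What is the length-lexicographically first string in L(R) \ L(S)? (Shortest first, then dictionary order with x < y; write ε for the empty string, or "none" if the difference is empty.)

xx

The string xx is accepted by R but not by S.
No shorter string lies in the difference, and xx is the lexicographically first length-2 string in L(R) \ L(S).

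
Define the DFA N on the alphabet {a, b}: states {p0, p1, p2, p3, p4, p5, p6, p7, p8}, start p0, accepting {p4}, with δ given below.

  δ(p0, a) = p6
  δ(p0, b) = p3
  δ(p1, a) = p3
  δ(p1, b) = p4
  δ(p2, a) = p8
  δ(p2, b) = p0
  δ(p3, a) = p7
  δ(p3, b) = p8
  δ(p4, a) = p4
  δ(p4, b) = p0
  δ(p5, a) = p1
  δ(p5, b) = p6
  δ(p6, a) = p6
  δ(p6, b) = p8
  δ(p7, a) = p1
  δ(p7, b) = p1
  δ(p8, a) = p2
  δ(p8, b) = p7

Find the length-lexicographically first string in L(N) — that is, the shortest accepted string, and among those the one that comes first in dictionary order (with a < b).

baab

A breadth-first search from p0 reaches an accepting state first via the path p0 → p3 → p7 → p1 → p4 on input baab.
No string of length < 4 is accepted (BFS exhausts all shorter strings without reaching an accepting state), and baab is the lexicographically least accepting string of length 4.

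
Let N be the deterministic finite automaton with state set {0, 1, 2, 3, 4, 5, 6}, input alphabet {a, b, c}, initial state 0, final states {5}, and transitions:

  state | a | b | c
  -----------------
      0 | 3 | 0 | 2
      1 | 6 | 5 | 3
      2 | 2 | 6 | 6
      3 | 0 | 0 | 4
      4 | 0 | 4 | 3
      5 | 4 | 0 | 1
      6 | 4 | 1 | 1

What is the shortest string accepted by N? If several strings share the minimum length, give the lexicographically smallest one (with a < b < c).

cbbb

A breadth-first search from 0 reaches an accepting state first via the path 0 → 2 → 6 → 1 → 5 on input cbbb.
No string of length < 4 is accepted (BFS exhausts all shorter strings without reaching an accepting state), and cbbb is the lexicographically least accepting string of length 4.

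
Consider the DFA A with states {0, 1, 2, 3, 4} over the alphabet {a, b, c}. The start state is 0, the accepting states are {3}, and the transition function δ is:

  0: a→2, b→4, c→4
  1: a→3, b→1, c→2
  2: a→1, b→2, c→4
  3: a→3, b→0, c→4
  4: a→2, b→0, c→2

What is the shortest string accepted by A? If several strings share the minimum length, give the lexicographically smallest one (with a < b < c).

A breadth-first search from 0 reaches an accepting state first via the path 0 → 2 → 1 → 3 on input aaa.
No string of length < 3 is accepted (BFS exhausts all shorter strings without reaching an accepting state), and aaa is the lexicographically least accepting string of length 3.

aaa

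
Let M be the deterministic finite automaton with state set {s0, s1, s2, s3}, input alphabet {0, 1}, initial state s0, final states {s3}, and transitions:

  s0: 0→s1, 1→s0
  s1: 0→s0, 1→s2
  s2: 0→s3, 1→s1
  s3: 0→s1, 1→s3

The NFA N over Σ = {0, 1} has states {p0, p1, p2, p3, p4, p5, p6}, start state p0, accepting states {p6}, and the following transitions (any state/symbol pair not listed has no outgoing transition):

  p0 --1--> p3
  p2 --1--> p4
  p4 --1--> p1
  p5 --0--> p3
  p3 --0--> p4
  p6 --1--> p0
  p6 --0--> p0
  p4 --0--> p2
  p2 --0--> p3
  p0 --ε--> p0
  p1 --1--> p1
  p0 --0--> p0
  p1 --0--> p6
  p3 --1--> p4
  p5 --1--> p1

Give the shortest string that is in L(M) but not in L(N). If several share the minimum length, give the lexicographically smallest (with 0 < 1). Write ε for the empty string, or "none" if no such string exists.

010

The string 010 is accepted by M but not by N.
No shorter string lies in the difference, and 010 is the lexicographically first length-3 string in L(M) \ L(N).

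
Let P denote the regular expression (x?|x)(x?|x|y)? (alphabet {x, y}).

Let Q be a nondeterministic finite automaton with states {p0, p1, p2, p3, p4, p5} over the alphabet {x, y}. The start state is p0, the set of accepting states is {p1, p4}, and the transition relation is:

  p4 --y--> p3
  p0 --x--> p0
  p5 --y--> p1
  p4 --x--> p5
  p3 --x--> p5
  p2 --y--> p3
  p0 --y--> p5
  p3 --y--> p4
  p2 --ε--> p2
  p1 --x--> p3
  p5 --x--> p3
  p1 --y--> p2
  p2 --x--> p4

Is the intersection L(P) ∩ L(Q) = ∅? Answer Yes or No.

Yes

Converting the expression P to a DFA (subset construction, then merging equivalent states) gives the minimal DFA with states {r0, r1, r2, r3}, start state r0, accepting states {r0, r1, r2} and transitions r0: x→r1, y→r2; r1: x→r2, y→r2; r2: x→r3, y→r3; r3: x→r3, y→r3.
Exploring the product automaton P × Q from the start pair (r0, p0), following both machines on each input symbol, reaches 10 state pairs: (r0, p0), (r1, p0), (r2, p5), (r2, p0), (r3, p3), (r3, p1), (r3, p0), (r3, p5), (r3, p4), (r3, p2).
P accepts in {r0, r1, r2} and Q accepts in {p1, p4}; no reachable pair has both components accepting, so no string drives both machines to acceptance simultaneously and L(P) ∩ L(Q) = ∅.
So no string is accepted by both, and the intersection is empty.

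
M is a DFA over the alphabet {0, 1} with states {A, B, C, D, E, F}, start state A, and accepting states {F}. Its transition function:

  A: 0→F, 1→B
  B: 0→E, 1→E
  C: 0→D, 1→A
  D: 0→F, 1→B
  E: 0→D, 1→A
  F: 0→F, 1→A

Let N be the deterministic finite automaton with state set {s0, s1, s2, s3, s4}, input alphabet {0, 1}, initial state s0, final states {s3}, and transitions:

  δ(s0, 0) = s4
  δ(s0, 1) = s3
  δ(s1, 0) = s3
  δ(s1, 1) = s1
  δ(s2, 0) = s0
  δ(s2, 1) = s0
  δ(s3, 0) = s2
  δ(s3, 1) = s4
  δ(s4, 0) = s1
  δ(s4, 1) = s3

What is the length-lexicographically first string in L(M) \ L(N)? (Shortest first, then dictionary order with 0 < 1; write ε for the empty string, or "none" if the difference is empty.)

The string 0 is accepted by M but not by N.
No shorter string lies in the difference, and 0 is the lexicographically first length-1 string in L(M) \ L(N).

0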